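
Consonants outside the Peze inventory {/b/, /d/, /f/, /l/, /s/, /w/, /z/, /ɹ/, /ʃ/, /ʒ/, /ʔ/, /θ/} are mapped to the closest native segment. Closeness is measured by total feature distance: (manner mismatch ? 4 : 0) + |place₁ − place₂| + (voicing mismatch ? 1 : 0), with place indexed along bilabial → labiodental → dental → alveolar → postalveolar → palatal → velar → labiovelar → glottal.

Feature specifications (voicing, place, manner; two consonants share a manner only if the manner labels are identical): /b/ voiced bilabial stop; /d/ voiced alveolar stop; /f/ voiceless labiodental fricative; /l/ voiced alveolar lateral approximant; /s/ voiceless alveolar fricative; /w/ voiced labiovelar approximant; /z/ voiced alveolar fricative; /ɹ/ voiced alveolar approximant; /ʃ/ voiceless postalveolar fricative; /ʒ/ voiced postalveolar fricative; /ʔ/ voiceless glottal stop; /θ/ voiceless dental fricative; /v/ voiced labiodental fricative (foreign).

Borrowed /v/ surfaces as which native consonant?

f

/f/ is closest: same manner (fricative), place distance 0 (labiodental→labiodental), voicing differs (+1); total 1. Next closest is /z/ at distance 2.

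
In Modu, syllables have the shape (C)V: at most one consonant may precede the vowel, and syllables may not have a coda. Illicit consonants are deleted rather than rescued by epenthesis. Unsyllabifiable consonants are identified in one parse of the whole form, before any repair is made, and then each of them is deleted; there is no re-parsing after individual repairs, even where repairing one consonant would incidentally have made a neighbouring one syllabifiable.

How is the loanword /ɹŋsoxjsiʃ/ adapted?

sosi

Under (C)V, the unsyllabifiable consonants are /ɹ/, /ŋ/, /x/, /j/, /ʃ/ (no codas are permitted; onsets are limited to one consonant).
Each unlicensed consonant is deleted: /ɹ/, /ŋ/, /x/, /j/, /ʃ/.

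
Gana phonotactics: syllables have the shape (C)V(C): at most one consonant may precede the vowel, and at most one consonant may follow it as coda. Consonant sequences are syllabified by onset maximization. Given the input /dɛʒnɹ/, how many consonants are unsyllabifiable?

Syllabifying with onset maximization leaves /n/, /ɹ/ stranded (at most one coda consonant is licensed; onsets are limited to one consonant).

2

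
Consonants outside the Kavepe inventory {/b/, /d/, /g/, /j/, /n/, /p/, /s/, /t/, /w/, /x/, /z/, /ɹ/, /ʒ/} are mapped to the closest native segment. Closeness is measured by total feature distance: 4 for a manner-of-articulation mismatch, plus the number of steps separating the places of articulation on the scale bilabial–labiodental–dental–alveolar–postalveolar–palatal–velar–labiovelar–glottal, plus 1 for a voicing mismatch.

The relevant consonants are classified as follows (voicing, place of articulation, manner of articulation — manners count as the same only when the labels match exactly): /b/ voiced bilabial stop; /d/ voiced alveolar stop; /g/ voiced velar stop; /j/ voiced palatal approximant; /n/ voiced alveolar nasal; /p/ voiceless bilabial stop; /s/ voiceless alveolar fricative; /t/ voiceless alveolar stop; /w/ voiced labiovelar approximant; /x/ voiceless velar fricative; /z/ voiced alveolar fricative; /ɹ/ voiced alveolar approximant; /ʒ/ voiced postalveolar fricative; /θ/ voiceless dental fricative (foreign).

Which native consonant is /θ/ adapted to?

/s/ is closest: same manner (fricative), place distance 1 (dental→alveolar), same voicing; total 1. Next closest is /z/ at distance 2.

s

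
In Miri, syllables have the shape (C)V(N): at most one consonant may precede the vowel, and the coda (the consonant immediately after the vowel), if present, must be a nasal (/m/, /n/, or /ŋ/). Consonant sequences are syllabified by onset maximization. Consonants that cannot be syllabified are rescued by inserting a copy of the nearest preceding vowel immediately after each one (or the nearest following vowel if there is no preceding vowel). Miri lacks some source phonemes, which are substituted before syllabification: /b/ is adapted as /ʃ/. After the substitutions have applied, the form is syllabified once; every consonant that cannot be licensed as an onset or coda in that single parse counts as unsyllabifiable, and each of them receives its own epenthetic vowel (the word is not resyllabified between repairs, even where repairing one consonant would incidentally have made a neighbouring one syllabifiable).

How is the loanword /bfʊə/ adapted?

ʃʊfʊə

Substitution: /b/ → /ʃ/, giving /ʃfʊə/.
Under (C)V(N), the unsyllabifiable consonants are /ʃ/ (only a nasal (/m/, /n/, or /ŋ/) is licensed in coda position; onsets are limited to one consonant).
Epenthesis after each stranded consonant: /ʃ/ → /ʃʊ/.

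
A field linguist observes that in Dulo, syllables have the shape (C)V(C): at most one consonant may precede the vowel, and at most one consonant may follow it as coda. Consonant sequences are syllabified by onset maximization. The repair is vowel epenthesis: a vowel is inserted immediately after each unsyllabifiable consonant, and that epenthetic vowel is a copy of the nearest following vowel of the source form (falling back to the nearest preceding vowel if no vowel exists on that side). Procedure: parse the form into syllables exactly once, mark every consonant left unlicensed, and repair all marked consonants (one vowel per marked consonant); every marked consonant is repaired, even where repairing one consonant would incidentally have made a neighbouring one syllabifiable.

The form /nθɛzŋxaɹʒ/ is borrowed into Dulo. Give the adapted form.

The consonants /n/, /ŋ/, /ʒ/ cannot be parsed into a legal (C)V(C) syllable (at most one coda consonant is licensed; onsets are limited to one consonant).
Epenthesis after each stranded consonant: /n/ → /nɛ/, /ŋ/ → /ŋa/, /ʒ/ → /ʒa/.

nɛθɛzŋaxaɹʒa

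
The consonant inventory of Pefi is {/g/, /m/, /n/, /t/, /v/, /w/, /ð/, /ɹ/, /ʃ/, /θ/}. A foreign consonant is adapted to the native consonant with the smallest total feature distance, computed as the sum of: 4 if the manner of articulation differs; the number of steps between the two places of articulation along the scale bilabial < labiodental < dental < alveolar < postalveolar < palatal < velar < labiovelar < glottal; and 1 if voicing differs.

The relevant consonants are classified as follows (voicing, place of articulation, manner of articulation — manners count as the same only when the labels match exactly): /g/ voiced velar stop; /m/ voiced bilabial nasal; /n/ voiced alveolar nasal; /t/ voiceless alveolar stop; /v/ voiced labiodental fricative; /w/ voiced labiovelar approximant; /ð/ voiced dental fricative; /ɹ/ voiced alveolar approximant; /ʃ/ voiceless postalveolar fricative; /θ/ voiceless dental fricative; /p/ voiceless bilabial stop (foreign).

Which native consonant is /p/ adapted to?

/t/ is closest: same manner (stop), place distance 3 (bilabial→alveolar), same voicing; total 3. Next closest is /m/ at distance 5.

t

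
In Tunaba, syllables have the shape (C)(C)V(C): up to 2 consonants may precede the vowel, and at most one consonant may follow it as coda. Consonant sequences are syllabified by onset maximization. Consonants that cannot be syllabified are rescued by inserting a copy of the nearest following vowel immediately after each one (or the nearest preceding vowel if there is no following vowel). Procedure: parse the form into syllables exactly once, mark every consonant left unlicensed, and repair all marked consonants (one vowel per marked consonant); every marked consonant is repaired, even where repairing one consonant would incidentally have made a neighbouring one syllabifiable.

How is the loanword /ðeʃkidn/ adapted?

ðeʃkidni

Syllabifying with onset maximization leaves /n/ stranded (at most one coda consonant is licensed; onsets may contain at most 2 consonants).
Inserting the epenthetic vowel yields /n/ → /ni/.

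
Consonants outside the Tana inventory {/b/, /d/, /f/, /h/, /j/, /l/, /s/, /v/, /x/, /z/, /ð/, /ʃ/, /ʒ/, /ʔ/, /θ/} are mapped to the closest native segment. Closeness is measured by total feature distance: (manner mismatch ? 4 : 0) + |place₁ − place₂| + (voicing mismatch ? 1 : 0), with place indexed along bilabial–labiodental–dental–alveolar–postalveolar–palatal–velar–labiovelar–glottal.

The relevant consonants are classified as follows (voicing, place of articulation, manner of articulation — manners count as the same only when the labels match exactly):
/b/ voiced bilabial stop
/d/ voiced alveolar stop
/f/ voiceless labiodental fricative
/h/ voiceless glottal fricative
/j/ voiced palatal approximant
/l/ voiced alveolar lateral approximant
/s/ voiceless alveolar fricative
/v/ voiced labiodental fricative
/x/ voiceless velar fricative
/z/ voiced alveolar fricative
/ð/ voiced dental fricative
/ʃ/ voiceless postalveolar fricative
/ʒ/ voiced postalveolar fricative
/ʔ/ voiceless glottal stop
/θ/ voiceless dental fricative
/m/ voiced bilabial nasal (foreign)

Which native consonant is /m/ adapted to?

b

/b/ is closest: manner differs (nasal→stop, +4), place distance 0 (bilabial→bilabial), same voicing; total 4. Next closest is /v/ at distance 5.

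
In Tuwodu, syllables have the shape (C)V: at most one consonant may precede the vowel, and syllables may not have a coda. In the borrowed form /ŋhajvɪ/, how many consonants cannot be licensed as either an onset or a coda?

Syllabifying with onset maximization leaves /ŋ/, /j/ stranded (no codas are permitted; onsets are limited to one consonant).

2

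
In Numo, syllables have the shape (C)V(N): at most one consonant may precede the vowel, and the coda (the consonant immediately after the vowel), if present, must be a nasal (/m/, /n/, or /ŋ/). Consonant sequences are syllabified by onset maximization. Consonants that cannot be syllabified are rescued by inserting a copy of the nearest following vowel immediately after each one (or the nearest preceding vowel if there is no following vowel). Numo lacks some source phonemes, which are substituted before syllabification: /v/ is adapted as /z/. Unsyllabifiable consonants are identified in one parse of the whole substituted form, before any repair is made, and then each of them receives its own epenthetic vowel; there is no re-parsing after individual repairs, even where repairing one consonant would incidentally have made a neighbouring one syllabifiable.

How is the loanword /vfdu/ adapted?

Substitution: /v/ → /z/, giving /zfdu/.
Syllabifying with onset maximization leaves /z/, /f/ stranded (only a nasal (/m/, /n/, or /ŋ/) is licensed in coda position; onsets are limited to one consonant).
Epenthesis after each stranded consonant: /z/ → /zu/, /f/ → /fu/.

zufudu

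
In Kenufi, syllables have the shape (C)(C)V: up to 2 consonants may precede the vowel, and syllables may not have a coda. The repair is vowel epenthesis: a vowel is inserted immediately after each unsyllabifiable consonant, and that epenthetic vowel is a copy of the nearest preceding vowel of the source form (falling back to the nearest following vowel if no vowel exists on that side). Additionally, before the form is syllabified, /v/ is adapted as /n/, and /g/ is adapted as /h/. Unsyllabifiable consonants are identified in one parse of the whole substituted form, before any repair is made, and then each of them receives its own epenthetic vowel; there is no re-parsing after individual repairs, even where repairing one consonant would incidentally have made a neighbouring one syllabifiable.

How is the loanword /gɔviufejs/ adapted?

hɔniufejese

Substitution: /g/ → /h/, /v/ → /n/, giving /hɔniufejs/.
Syllabifying with onset maximization leaves /j/, /s/ stranded (no codas are permitted; onsets may contain at most 2 consonants).
Each unlicensed consonant becomes the onset of a new syllable: /j/ → /je/, /s/ → /se/.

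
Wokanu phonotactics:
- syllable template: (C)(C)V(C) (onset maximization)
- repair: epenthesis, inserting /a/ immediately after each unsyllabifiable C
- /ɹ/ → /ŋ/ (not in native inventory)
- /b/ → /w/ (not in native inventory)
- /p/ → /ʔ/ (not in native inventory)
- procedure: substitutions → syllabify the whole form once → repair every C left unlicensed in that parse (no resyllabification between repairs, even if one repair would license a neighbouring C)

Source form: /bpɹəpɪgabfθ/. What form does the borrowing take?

Substitution: /b/ → /w/, /p/ → /ʔ/, /ɹ/ → /ŋ/, giving /wʔŋəʔɪgawfθ/.
Under (C)(C)V(C), the unsyllabifiable consonants are /w/, /f/, /θ/ (at most one coda consonant is licensed; onsets may contain at most 2 consonants).
Each unlicensed consonant becomes the onset of a new syllable: /w/ → /wa/, /f/ → /fa/, /θ/ → /θa/.

waʔŋəʔɪgawfaθa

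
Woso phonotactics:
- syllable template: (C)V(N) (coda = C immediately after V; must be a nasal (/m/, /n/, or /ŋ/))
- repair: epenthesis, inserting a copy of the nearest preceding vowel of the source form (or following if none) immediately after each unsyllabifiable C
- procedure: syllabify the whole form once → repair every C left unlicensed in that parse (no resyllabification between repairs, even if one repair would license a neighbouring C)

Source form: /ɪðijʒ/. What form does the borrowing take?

ɪðijiʒi

Under (C)V(N), the unsyllabifiable consonants are /j/, /ʒ/ (only a nasal (/m/, /n/, or /ŋ/) is licensed in coda position; onsets are limited to one consonant).
Inserting the epenthetic vowel yields /j/ → /ji/, /ʒ/ → /ʒi/.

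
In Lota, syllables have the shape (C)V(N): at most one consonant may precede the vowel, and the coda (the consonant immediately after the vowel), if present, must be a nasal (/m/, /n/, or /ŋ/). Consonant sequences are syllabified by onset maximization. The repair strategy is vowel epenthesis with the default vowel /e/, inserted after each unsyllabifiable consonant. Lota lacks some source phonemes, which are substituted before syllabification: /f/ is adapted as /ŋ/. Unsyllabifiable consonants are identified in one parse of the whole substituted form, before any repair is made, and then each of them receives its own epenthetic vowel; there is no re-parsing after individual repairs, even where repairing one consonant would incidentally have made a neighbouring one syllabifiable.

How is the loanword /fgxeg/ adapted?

Substitution: /f/ → /ŋ/, giving /ŋgxeg/.
Syllabifying with onset maximization leaves /ŋ/, /g/, /g/ stranded (only a nasal (/m/, /n/, or /ŋ/) is licensed in coda position; onsets are limited to one consonant).
Epenthesis after each stranded consonant: /ŋ/ → /ŋe/, /g/ → /ge/, /g/ → /ge/.

ŋegexege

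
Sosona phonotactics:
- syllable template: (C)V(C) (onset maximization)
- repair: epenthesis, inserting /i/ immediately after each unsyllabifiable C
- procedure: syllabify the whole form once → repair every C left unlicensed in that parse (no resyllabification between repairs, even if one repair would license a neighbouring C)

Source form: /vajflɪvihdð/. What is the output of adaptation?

vajfilɪvihdiði

The consonants /f/, /d/, /ð/ cannot be parsed into a legal (C)V(C) syllable (at most one coda consonant is licensed; onsets are limited to one consonant).
Each unlicensed consonant becomes the onset of a new syllable: /f/ → /fi/, /d/ → /di/, /ð/ → /ði/.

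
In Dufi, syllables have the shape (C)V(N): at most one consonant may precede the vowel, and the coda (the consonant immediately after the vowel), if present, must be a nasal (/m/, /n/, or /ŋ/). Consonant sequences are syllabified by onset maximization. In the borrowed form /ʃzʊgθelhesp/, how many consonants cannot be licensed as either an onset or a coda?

5

Under (C)V(N), the unsyllabifiable consonants are /ʃ/, /g/, /l/, /s/, /p/ (only a nasal (/m/, /n/, or /ŋ/) is licensed in coda position; onsets are limited to one consonant).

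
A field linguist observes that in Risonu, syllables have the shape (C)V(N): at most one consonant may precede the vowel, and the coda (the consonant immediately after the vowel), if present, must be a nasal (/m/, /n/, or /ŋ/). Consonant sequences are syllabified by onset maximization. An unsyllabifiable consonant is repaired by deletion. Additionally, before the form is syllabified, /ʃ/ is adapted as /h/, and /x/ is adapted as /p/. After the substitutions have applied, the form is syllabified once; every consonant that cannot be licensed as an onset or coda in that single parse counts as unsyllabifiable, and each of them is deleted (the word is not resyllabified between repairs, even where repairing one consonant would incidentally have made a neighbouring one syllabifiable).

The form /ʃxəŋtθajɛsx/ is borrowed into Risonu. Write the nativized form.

pəŋθajɛ

Substitution: /ʃ/ → /h/, /x/ → /p/, giving /hpəŋtθajɛsp/.
Syllabifying with onset maximization leaves /h/, /t/, /s/, /p/ stranded (only a nasal (/m/, /n/, or /ŋ/) is licensed in coda position; onsets are limited to one consonant).
Deletion applies to /h/, /t/, /s/, /p/.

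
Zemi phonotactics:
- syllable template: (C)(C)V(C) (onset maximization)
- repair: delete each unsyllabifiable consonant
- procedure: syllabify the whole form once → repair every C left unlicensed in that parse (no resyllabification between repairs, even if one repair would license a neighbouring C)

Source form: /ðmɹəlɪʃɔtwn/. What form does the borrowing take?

mɹəlɪʃɔt

The consonants /ð/, /w/, /n/ cannot be parsed into a legal (C)(C)V(C) syllable (at most one coda consonant is licensed; onsets may contain at most 2 consonants).
Deleting the stranded consonants removes /ð/, /w/, /n/.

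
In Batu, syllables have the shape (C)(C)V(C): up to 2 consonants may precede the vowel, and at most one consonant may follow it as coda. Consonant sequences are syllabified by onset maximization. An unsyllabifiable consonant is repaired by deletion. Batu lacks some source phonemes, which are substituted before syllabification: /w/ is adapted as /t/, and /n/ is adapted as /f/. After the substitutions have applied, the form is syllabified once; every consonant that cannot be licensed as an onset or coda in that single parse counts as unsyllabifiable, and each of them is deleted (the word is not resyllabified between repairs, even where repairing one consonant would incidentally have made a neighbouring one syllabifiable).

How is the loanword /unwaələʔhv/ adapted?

uftaələʔ

Substitution: /n/ → /f/, /w/ → /t/, giving /uftaələʔhv/.
Under (C)(C)V(C), the unsyllabifiable consonants are /h/, /v/ (at most one coda consonant is licensed; onsets may contain at most 2 consonants).
Deletion applies to /h/, /v/.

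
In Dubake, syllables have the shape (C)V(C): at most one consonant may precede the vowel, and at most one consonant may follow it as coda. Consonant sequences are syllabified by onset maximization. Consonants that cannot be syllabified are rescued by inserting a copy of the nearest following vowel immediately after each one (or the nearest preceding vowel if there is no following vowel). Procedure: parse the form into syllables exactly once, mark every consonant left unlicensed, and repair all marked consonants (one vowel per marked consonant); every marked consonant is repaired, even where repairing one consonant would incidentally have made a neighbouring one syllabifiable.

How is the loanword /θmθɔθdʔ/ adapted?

θɔmɔθɔθdɔʔɔ

Syllabifying with onset maximization leaves /θ/, /m/, /d/, /ʔ/ stranded (at most one coda consonant is licensed; onsets are limited to one consonant).
Epenthesis after each stranded consonant: /θ/ → /θɔ/, /m/ → /mɔ/, /d/ → /dɔ/, /ʔ/ → /ʔɔ/.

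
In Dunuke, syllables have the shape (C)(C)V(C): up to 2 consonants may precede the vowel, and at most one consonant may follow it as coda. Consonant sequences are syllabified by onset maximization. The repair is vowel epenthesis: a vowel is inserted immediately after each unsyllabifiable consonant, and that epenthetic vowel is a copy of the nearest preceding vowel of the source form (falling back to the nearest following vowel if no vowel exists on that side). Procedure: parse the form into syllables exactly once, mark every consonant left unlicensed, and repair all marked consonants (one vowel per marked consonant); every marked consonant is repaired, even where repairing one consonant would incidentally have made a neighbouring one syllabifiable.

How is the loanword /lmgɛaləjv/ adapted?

lɛmgɛaləjvə

The consonants /l/, /v/ cannot be parsed into a legal (C)(C)V(C) syllable (at most one coda consonant is licensed; onsets may contain at most 2 consonants).
Inserting the epenthetic vowel yields /l/ → /lɛ/, /v/ → /və/.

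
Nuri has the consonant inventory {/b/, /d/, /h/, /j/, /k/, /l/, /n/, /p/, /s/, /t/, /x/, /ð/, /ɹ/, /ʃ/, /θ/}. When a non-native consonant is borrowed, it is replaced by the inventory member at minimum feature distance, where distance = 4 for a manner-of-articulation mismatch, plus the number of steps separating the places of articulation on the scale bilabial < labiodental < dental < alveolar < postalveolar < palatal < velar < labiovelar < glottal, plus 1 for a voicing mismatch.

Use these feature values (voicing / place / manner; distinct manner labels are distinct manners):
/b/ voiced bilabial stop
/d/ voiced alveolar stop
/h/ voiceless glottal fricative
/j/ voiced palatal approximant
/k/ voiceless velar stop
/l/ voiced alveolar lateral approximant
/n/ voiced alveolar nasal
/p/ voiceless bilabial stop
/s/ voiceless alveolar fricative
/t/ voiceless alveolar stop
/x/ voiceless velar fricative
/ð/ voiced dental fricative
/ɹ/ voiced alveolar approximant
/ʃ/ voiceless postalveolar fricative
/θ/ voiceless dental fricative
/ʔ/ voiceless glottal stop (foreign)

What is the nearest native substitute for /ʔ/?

/k/ is closest: same manner (stop), place distance 2 (glottal→velar), same voicing; total 2. Next closest is /h/ at distance 4.

k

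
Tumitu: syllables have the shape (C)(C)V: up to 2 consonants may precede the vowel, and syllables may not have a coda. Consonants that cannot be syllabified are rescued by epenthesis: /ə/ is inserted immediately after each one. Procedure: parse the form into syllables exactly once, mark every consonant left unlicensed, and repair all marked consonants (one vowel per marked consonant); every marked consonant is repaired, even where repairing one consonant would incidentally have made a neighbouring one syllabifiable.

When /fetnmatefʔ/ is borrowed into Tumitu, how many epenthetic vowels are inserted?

The unsyllabifiable consonants are /t/, /f/, /ʔ/; each receives one epenthetic vowel.

3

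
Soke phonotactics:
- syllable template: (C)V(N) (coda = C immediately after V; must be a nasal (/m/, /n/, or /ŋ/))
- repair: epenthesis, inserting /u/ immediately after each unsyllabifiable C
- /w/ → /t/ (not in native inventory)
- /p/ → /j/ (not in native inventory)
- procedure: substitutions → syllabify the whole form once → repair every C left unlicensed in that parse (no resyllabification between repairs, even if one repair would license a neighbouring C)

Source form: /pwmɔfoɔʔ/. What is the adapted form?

Substitution: /p/ → /j/, /w/ → /t/, giving /jtmɔfoɔʔ/.
Under (C)V(N), the unsyllabifiable consonants are /j/, /t/, /ʔ/ (only a nasal (/m/, /n/, or /ŋ/) is licensed in coda position; onsets are limited to one consonant).
Inserting the epenthetic vowel yields /j/ → /ju/, /t/ → /tu/, /ʔ/ → /ʔu/.

jutumɔfoɔʔu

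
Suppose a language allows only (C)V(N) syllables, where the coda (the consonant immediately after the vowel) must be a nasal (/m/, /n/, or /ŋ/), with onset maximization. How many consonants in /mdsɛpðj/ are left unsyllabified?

5

Syllabifying with onset maximization leaves /m/, /d/, /p/, /ð/, /j/ stranded (only a nasal (/m/, /n/, or /ŋ/) is licensed in coda position; onsets are limited to one consonant).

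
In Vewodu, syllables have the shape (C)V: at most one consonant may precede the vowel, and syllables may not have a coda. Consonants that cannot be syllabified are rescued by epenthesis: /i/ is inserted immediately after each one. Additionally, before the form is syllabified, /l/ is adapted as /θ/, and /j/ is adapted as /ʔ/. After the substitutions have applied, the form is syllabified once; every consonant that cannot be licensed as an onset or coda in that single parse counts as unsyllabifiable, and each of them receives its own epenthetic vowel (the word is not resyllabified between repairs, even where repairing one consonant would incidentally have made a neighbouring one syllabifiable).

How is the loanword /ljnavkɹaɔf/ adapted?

θiʔinavikiɹaɔfi

Substitution: /l/ → /θ/, /j/ → /ʔ/, giving /θʔnavkɹaɔf/.
The consonants /θ/, /ʔ/, /v/, /k/, /f/ cannot be parsed into a legal (C)V syllable (no codas are permitted; onsets are limited to one consonant).
Each unlicensed consonant becomes the onset of a new syllable: /θ/ → /θi/, /ʔ/ → /ʔi/, /v/ → /vi/, /k/ → /ki/, /f/ → /fi/.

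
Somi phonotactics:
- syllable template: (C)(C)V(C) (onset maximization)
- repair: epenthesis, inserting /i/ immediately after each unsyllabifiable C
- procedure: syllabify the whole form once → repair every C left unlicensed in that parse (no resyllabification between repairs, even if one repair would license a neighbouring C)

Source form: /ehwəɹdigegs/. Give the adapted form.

The consonants /s/ cannot be parsed into a legal (C)(C)V(C) syllable (at most one coda consonant is licensed; onsets may contain at most 2 consonants).
Inserting the epenthetic vowel yields /s/ → /si/.

ehwəɹdigegsi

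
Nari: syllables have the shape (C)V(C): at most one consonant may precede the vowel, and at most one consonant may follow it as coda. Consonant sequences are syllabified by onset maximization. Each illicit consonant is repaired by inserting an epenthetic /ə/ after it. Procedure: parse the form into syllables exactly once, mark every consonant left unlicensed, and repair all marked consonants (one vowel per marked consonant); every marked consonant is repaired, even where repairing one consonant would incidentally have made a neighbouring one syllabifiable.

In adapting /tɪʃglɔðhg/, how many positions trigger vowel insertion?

3

The unsyllabifiable consonants are /g/, /h/, /g/; each receives one epenthetic vowel.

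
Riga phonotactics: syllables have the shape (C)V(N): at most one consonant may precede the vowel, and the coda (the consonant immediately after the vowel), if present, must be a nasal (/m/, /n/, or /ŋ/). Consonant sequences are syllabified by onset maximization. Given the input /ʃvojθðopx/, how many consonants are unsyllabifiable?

Under (C)V(N), the unsyllabifiable consonants are /ʃ/, /j/, /θ/, /p/, /x/ (only a nasal (/m/, /n/, or /ŋ/) is licensed in coda position; onsets are limited to one consonant).

5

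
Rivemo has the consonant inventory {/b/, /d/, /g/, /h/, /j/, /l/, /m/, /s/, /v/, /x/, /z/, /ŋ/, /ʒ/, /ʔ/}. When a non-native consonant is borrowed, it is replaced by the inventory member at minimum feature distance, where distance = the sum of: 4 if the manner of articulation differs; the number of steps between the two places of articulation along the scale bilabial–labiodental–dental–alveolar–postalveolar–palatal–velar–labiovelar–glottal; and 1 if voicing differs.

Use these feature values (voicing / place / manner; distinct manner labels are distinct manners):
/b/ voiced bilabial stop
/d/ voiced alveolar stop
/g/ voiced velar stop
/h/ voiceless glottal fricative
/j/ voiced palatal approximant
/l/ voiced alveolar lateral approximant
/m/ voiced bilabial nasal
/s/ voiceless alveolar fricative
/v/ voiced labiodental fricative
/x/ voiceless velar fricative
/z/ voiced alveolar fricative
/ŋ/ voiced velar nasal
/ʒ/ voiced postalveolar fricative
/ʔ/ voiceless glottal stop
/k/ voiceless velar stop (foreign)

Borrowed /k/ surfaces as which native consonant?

g

/g/ is closest: same manner (stop), place distance 0 (velar→velar), voicing differs (+1); total 1. Next closest is /ʔ/ at distance 2.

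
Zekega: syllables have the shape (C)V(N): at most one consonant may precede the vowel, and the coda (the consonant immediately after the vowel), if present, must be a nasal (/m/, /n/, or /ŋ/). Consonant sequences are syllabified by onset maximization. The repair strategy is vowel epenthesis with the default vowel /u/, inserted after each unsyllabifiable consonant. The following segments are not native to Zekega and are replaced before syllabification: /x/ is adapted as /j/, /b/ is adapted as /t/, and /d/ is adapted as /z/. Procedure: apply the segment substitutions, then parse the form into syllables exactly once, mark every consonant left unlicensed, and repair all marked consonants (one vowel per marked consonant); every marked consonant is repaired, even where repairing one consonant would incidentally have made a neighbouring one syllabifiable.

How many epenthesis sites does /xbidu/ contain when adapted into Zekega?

After substitution the input is /jtizu/.
The unsyllabifiable consonants are /j/; each receives one epenthetic vowel.

1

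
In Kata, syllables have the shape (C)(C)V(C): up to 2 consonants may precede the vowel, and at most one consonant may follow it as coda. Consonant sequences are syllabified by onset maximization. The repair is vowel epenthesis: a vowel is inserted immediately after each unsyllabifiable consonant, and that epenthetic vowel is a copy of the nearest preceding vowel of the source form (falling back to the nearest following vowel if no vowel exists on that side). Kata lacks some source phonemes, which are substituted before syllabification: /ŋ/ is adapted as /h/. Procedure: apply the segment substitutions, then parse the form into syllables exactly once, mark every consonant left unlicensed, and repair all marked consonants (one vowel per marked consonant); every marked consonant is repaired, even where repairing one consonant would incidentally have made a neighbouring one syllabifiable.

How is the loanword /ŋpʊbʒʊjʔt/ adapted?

hpʊbʒʊjʔʊtʊ

Substitution: /ŋ/ → /h/, giving /hpʊbʒʊjʔt/.
Under (C)(C)V(C), the unsyllabifiable consonants are /ʔ/, /t/ (at most one coda consonant is licensed; onsets may contain at most 2 consonants).
Epenthesis after each stranded consonant: /ʔ/ → /ʔʊ/, /t/ → /tʊ/.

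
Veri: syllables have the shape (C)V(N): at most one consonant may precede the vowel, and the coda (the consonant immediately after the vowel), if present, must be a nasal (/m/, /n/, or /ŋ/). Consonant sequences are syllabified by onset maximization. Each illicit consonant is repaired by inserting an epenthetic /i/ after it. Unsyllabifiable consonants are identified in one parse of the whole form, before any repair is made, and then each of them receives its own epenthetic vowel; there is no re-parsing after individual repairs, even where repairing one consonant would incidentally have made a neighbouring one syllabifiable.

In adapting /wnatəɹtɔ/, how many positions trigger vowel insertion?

2

The unsyllabifiable consonants are /w/, /ɹ/; each receives one epenthetic vowel.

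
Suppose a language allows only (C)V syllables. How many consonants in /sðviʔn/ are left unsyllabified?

The consonants /s/, /ð/, /ʔ/, /n/ cannot be parsed into a legal (C)V syllable (no codas are permitted; onsets are limited to one consonant).

4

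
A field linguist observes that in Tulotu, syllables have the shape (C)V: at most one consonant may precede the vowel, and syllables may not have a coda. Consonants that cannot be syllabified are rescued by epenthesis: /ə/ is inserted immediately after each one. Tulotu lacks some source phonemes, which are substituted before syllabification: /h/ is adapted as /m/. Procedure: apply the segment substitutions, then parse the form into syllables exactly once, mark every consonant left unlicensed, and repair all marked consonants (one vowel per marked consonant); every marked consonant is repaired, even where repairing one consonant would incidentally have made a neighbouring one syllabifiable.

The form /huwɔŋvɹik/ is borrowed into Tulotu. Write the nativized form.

muwɔŋəvəɹikə

Substitution: /h/ → /m/, giving /muwɔŋvɹik/.
Syllabifying with onset maximization leaves /ŋ/, /v/, /k/ stranded (no codas are permitted; onsets are limited to one consonant).
Epenthesis after each stranded consonant: /ŋ/ → /ŋə/, /v/ → /və/, /k/ → /kə/.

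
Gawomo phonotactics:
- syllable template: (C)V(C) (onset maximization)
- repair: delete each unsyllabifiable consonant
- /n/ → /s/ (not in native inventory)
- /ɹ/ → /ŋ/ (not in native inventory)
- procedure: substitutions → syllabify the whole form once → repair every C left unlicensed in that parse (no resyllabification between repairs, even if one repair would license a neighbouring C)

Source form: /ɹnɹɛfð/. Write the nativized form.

Substitution: /ɹ/ → /ŋ/, /n/ → /s/, giving /ŋsŋɛfð/.
The consonants /ŋ/, /s/, /ð/ cannot be parsed into a legal (C)V(C) syllable (at most one coda consonant is licensed; onsets are limited to one consonant).
Deletion applies to /ŋ/, /s/, /ð/.

ŋɛf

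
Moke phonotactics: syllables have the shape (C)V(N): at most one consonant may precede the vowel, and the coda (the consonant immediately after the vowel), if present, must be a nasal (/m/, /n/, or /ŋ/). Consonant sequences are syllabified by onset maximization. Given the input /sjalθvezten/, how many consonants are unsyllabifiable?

The consonants /s/, /l/, /θ/, /z/ cannot be parsed into a legal (C)V(N) syllable (only a nasal (/m/, /n/, or /ŋ/) is licensed in coda position; onsets are limited to one consonant).

4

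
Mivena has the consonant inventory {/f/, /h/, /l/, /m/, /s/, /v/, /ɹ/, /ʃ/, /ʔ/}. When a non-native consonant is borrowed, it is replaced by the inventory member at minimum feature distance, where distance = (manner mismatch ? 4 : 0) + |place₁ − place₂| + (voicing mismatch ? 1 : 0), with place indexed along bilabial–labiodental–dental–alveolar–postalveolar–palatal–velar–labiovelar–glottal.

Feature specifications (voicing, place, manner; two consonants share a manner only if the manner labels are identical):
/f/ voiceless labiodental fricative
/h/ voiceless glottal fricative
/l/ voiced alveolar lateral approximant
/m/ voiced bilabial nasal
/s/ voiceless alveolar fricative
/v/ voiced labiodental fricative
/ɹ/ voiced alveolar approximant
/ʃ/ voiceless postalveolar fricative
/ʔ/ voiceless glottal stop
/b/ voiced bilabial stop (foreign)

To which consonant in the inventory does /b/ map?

m

/m/ is closest: manner differs (stop→nasal, +4), place distance 0 (bilabial→bilabial), same voicing; total 4. Next closest is /v/ at distance 5.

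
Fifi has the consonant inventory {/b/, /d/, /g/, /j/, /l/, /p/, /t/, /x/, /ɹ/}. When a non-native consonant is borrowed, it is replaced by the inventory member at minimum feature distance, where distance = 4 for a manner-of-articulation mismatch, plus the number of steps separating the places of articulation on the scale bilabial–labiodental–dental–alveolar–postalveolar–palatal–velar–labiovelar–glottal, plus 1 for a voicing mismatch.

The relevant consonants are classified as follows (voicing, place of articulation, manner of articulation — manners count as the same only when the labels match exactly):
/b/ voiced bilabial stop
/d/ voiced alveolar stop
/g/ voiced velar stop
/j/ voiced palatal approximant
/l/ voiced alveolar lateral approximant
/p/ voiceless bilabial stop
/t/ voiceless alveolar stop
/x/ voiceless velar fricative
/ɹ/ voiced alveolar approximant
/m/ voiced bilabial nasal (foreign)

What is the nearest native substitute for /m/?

/b/ is closest: manner differs (nasal→stop, +4), place distance 0 (bilabial→bilabial), same voicing; total 4. Next closest is /p/ at distance 5.

b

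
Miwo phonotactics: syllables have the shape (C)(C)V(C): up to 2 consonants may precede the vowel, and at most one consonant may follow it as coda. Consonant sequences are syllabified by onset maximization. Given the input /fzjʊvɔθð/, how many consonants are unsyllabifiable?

Syllabifying with onset maximization leaves /f/, /ð/ stranded (at most one coda consonant is licensed; onsets may contain at most 2 consonants).

2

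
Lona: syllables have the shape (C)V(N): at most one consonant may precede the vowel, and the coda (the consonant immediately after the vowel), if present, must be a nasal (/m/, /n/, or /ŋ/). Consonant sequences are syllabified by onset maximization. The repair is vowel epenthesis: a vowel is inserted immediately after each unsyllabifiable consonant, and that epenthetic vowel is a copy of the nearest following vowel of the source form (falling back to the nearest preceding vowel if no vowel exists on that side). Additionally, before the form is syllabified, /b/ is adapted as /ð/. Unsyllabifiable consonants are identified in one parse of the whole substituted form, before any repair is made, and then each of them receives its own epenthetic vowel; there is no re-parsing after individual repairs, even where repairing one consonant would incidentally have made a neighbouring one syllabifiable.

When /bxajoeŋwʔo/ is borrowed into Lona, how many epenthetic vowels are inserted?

2

After substitution the input is /ðxajoeŋwʔo/.
The unsyllabifiable consonants are /ð/, /w/; each receives one epenthetic vowel.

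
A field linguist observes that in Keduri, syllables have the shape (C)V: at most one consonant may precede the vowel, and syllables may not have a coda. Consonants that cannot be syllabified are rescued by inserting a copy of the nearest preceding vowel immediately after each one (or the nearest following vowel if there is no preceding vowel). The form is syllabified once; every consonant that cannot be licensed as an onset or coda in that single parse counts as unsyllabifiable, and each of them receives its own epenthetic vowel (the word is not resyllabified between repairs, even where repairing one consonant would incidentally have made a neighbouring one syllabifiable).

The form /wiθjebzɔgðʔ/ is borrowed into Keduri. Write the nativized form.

Under (C)V, the unsyllabifiable consonants are /θ/, /b/, /g/, /ð/, /ʔ/ (no codas are permitted; onsets are limited to one consonant).
Epenthesis after each stranded consonant: /θ/ → /θi/, /b/ → /be/, /g/ → /gɔ/, /ð/ → /ðɔ/, /ʔ/ → /ʔɔ/.

wiθijebezɔgɔðɔʔɔ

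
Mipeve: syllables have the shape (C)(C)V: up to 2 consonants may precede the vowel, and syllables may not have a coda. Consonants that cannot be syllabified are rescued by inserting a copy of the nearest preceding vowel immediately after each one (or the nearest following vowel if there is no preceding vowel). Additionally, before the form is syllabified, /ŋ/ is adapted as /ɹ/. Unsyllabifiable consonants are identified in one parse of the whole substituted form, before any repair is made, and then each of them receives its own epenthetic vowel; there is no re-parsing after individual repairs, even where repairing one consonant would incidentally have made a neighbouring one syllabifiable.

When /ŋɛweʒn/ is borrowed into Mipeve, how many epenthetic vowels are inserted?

2

After substitution the input is /ɹɛweʒn/.
The unsyllabifiable consonants are /ʒ/, /n/; each receives one epenthetic vowel.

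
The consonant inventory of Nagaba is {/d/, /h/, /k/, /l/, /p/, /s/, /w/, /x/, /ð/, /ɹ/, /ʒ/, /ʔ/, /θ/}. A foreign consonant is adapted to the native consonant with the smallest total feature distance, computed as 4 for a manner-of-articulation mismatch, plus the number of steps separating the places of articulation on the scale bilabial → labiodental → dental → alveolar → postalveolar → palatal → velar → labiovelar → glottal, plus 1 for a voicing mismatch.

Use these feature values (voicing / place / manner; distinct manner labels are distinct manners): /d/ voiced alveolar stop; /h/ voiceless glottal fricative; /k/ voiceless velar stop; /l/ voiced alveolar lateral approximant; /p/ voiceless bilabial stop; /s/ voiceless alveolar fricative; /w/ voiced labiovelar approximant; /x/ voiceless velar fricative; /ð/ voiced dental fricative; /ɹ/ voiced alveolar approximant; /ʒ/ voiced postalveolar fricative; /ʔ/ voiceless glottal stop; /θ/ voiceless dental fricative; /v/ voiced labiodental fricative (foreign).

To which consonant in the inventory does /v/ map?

/ð/ is closest: same manner (fricative), place distance 1 (labiodental→dental), same voicing; total 1. Next closest is /θ/ at distance 2.

ð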